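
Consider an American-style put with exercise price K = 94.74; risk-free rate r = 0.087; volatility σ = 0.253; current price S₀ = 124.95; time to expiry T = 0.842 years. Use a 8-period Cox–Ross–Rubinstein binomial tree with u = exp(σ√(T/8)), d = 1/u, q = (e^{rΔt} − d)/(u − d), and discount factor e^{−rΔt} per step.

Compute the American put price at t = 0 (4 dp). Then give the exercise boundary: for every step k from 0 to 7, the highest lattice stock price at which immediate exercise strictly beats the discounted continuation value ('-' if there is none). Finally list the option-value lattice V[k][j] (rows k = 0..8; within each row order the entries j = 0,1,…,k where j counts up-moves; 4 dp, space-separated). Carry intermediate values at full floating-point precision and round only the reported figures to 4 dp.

Δt=0.10525, u=1.08554, d=0.92120, q=0.53547, disc=e^(-rΔt)=0.99089
k=8 terminal: V=max(K-S,0) → 29.9415 18.3814 4.7590 0.0000 0.0000 0.0000 0.0000 0.0000 0.0000
k=7: j=0 S=70.3415 intr=24.3985 cont=23.5350 V=24.3985[EX]; j=1 S=82.8904 intr=11.8496 cont=10.9861 V=11.8496[EX]; j=2 S=97.6781 intr=0.0000 cont=2.1906 V=2.1906[hold]; j=3 S=115.1038 intr=0.0000 cont=0.0000 V=0.0000[hold]; j=4 S=135.6384 intr=0.0000 cont=0.0000 V=0.0000[hold]; j=5 S=159.8363 intr=0.0000 cont=0.0000 V=0.0000[hold]; j=6 S=188.3512 intr=0.0000 cont=0.0000 V=0.0000[hold]; j=7 S=221.9531 intr=0.0000 cont=0.0000 V=0.0000[hold]  S*(7)=82.8904
k=6: j=0 S=76.3586 intr=18.3814 cont=17.5179 V=18.3814[EX]; j=1 S=89.9810 intr=4.7590 cont=6.6167 V=6.6167[hold]; j=2 S=106.0336 intr=0.0000 cont=1.0083 V=1.0083[hold]; j=3 S=124.9500 intr=0.0000 cont=0.0000 V=0.0000[hold]; j=4 S=147.2411 intr=0.0000 cont=0.0000 V=0.0000[hold]; j=5 S=173.5090 intr=0.0000 cont=0.0000 V=0.0000[hold]; j=6 S=204.4630 intr=0.0000 cont=0.0000 V=0.0000[hold]  S*(6)=76.3586
k=5: j=0 S=82.8904 intr=11.8496 cont=11.9717 V=11.9717[hold]; j=1 S=97.6781 intr=0.0000 cont=3.5807 V=3.5807[hold]; j=2 S=115.1038 intr=0.0000 cont=0.4641 V=0.4641[hold]; j=3 S=135.6384 intr=0.0000 cont=0.0000 V=0.0000[hold]; j=4 S=159.8363 intr=0.0000 cont=0.0000 V=0.0000[hold]; j=5 S=188.3512 intr=0.0000 cont=0.0000 V=0.0000[hold]  S*(5)=-
k=4: j=0 S=89.9810 intr=4.7590 cont=7.4104 V=7.4104[hold]; j=1 S=106.0336 intr=0.0000 cont=1.8944 V=1.8944[hold]; j=2 S=124.9500 intr=0.0000 cont=0.2136 V=0.2136[hold]; j=3 S=147.2411 intr=0.0000 cont=0.0000 V=0.0000[hold]; j=4 S=173.5090 intr=0.0000 cont=0.0000 V=0.0000[hold]  S*(4)=-
k=3: j=0 S=97.6781 intr=0.0000 cont=4.4162 V=4.4162[hold]; j=1 S=115.1038 intr=0.0000 cont=0.9854 V=0.9854[hold]; j=2 S=135.6384 intr=0.0000 cont=0.0983 V=0.0983[hold]; j=3 S=159.8363 intr=0.0000 cont=0.0000 V=0.0000[hold]  S*(3)=-
k=2: j=0 S=106.0336 intr=0.0000 cont=2.5556 V=2.5556[hold]; j=1 S=124.9500 intr=0.0000 cont=0.5057 V=0.5057[hold]; j=2 S=147.2411 intr=0.0000 cont=0.0453 V=0.0453[hold]  S*(2)=-
k=1: j=0 S=115.1038 intr=0.0000 cont=1.4447 V=1.4447[hold]; j=1 S=135.6384 intr=0.0000 cont=0.2568 V=0.2568[hold]  S*(1)=-
k=0: j=0 S=124.9500 intr=0.0000 cont=0.8012 V=0.8012[hold]  S*(0)=-

price = 0.8012
boundary = - - - - - - 76.3586 82.8904
tree:
0.8012
1.4447 0.2568
2.5556 0.5057 0.0453
4.4162 0.9854 0.0983 0.0000
7.4104 1.8944 0.2136 0.0000 0.0000
11.9717 3.5807 0.4641 0.0000 0.0000 0.0000
18.3814 6.6167 1.0083 0.0000 0.0000 0.0000 0.0000
24.3985 11.8496 2.1906 0.0000 0.0000 0.0000 0.0000 0.0000
29.9415 18.3814 4.7590 0.0000 0.0000 0.0000 0.0000 0.0000 0.0000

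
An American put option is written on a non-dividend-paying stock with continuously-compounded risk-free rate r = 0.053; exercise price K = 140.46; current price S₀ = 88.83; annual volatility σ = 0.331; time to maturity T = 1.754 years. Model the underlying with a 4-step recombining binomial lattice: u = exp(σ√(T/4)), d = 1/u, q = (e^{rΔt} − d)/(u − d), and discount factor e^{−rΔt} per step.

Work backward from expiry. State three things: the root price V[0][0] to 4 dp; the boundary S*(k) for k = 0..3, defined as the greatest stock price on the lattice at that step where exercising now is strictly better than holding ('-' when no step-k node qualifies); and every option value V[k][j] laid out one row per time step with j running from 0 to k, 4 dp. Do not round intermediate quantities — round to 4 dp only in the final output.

price = 51.6300
boundary = 88.8300 71.3458 88.8300 110.5989
tree:
51.6300
69.1142 32.7378
83.1570 51.6300 15.2855
94.4358 69.1142 29.8611 1.3507
103.4947 83.1570 51.6300 2.7574 0.0000

params: Δt=0.43850 u=1.24506 d=0.80317 q=0.49863 e^(-rΔt)=0.97703
t_4 payoffs: 103.4947 83.1570 51.6300 2.7574 0.0000
t_3: node(3,0) S=46.0242 payoff=94.4358 vs cont=91.2091 → 94.4358 [stop]  node(3,1) S=71.3458 payoff=69.1142 vs cont=65.8875 → 69.1142 [stop]  node(3,2) S=110.5989 payoff=29.8611 vs cont=26.6343 → 29.8611 [stop]  node(3,3) S=171.4484 payoff=0.0000 vs cont=1.3507 → 1.3507 [wait]  ⇒ S*(3)=110.5989
t_2: node(2,0) S=57.3030 payoff=83.1570 vs cont=79.9303 → 83.1570 [stop]  node(2,1) S=88.8300 payoff=51.6300 vs cont=48.4033 → 51.6300 [stop]  node(2,2) S=137.7026 payoff=2.7574 vs cont=15.2855 → 15.2855 [wait]  ⇒ S*(2)=88.8300
t_1: node(1,0) S=71.3458 payoff=69.1142 vs cont=65.8875 → 69.1142 [stop]  node(1,1) S=110.5989 payoff=29.8611 vs cont=32.7378 → 32.7378 [wait]  ⇒ S*(1)=71.3458
t_0: node(0,0) S=88.8300 payoff=51.6300 vs cont=49.8047 → 51.6300 [stop]  ⇒ S*(0)=88.8300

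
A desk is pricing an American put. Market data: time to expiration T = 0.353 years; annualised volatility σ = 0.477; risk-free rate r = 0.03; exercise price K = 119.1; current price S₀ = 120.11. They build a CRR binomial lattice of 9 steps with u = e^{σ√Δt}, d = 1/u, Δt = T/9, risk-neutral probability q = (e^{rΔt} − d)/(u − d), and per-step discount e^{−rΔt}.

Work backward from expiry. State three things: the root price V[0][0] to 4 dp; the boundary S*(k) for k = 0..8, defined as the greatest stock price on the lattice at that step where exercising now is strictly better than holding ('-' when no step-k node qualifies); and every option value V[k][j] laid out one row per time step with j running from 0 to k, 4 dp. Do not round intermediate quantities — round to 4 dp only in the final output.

price = 12.7842
boundary = - - - - - 74.8936 82.3136 90.4687 99.4318
tree:
12.7842
17.4217 7.8440
23.0892 11.3886 4.0633
29.6681 16.0928 6.3734 1.5969
36.8591 22.0317 9.7654 2.7526 0.3618
44.2064 29.0726 14.5375 4.6735 0.7001 0.0000
50.9576 36.7864 20.8742 7.7800 1.3548 0.0000 0.0000
57.1001 44.2064 28.6313 12.6095 2.6217 0.0000 0.0000 0.0000
62.6890 50.9576 36.7864 19.6682 5.0732 0.0000 0.0000 0.0000 0.0000
67.7741 57.1001 44.2064 28.6313 9.8171 0.0000 0.0000 0.0000 0.0000 0.0000

params: Δt=0.03922 u=1.09907 d=0.90986 q=0.48262 e^(-rΔt)=0.99882
t_9 payoffs: 67.7741 57.1001 44.2064 28.6313 9.8171 0.0000 0.0000 0.0000 0.0000 0.0000
t_8: node(8,0) S=56.4110 payoff=62.6890 vs cont=62.5489 → 62.6890 [stop]  node(8,1) S=68.1424 payoff=50.9576 vs cont=50.8175 → 50.9576 [stop]  node(8,2) S=82.3136 payoff=36.7864 vs cont=36.6464 → 36.7864 [stop]  node(8,3) S=99.4318 payoff=19.6682 vs cont=19.5281 → 19.6682 [stop]  node(8,4) S=120.1100 payoff=0.0000 vs cont=5.0732 → 5.0732 [wait]  node(8,5) S=145.0885 payoff=0.0000 vs cont=0.0000 → 0.0000 [wait]  node(8,6) S=175.2616 payoff=0.0000 vs cont=0.0000 → 0.0000 [wait]  node(8,7) S=211.7096 payoff=0.0000 vs cont=0.0000 → 0.0000 [wait]  node(8,8) S=255.7375 payoff=0.0000 vs cont=0.0000 → 0.0000 [wait]  ⇒ S*(8)=99.4318
t_7: node(7,0) S=61.9999 payoff=57.1001 vs cont=56.9601 → 57.1001 [stop]  node(7,1) S=74.8936 payoff=44.2064 vs cont=44.0664 → 44.2064 [stop]  node(7,2) S=90.4687 payoff=28.6313 vs cont=28.4912 → 28.6313 [stop]  node(7,3) S=109.2829 payoff=9.8171 vs cont=12.6095 → 12.6095 [wait]  node(7,4) S=132.0098 payoff=0.0000 vs cont=2.6217 → 2.6217 [wait]  node(7,5) S=159.4630 payoff=0.0000 vs cont=0.0000 → 0.0000 [wait]  node(7,6) S=192.6255 payoff=0.0000 vs cont=0.0000 → 0.0000 [wait]  node(7,7) S=232.6845 payoff=0.0000 vs cont=0.0000 → 0.0000 [wait]  ⇒ S*(7)=90.4687
t_6: node(6,0) S=68.1424 payoff=50.9576 vs cont=50.8175 → 50.9576 [stop]  node(6,1) S=82.3136 payoff=36.7864 vs cont=36.6464 → 36.7864 [stop]  node(6,2) S=99.4318 payoff=19.6682 vs cont=20.8742 → 20.8742 [wait]  node(6,3) S=120.1100 payoff=0.0000 vs cont=7.7800 → 7.7800 [wait]  node(6,4) S=145.0885 payoff=0.0000 vs cont=1.3548 → 1.3548 [wait]  node(6,5) S=175.2616 payoff=0.0000 vs cont=0.0000 → 0.0000 [wait]  node(6,6) S=211.7096 payoff=0.0000 vs cont=0.0000 → 0.0000 [wait]  ⇒ S*(6)=82.3136
t_5: node(5,0) S=74.8936 payoff=44.2064 vs cont=44.0664 → 44.2064 [stop]  node(5,1) S=90.4687 payoff=28.6313 vs cont=29.0726 → 29.0726 [wait]  node(5,2) S=109.2829 payoff=9.8171 vs cont=14.5375 → 14.5375 [wait]  node(5,3) S=132.0098 payoff=0.0000 vs cont=4.6735 → 4.6735 [wait]  node(5,4) S=159.4630 payoff=0.0000 vs cont=0.7001 → 0.7001 [wait]  node(5,5) S=192.6255 payoff=0.0000 vs cont=0.0000 → 0.0000 [wait]  ⇒ S*(5)=74.8936
t_4: node(4,0) S=82.3136 payoff=36.7864 vs cont=36.8591 → 36.8591 [wait]  node(4,1) S=99.4318 payoff=19.6682 vs cont=22.0317 → 22.0317 [wait]  node(4,2) S=120.1100 payoff=0.0000 vs cont=9.7654 → 9.7654 [wait]  node(4,3) S=145.0885 payoff=0.0000 vs cont=2.7526 → 2.7526 [wait]  node(4,4) S=175.2616 payoff=0.0000 vs cont=0.3618 → 0.3618 [wait]  ⇒ S*(4)=-
t_3: node(3,0) S=90.4687 payoff=28.6313 vs cont=29.6681 → 29.6681 [wait]  node(3,1) S=109.2829 payoff=9.8171 vs cont=16.0928 → 16.0928 [wait]  node(3,2) S=132.0098 payoff=0.0000 vs cont=6.3734 → 6.3734 [wait]  node(3,3) S=159.4630 payoff=0.0000 vs cont=1.5969 → 1.5969 [wait]  ⇒ S*(3)=-
t_2: node(2,0) S=99.4318 payoff=19.6682 vs cont=23.0892 → 23.0892 [wait]  node(2,1) S=120.1100 payoff=0.0000 vs cont=11.3886 → 11.3886 [wait]  node(2,2) S=145.0885 payoff=0.0000 vs cont=4.0633 → 4.0633 [wait]  ⇒ S*(2)=-
t_1: node(1,0) S=109.2829 payoff=9.8171 vs cont=17.4217 → 17.4217 [wait]  node(1,1) S=132.0098 payoff=0.0000 vs cont=7.8440 → 7.8440 [wait]  ⇒ S*(1)=-
t_0: node(0,0) S=120.1100 payoff=0.0000 vs cont=12.7842 → 12.7842 [wait]  ⇒ S*(0)=-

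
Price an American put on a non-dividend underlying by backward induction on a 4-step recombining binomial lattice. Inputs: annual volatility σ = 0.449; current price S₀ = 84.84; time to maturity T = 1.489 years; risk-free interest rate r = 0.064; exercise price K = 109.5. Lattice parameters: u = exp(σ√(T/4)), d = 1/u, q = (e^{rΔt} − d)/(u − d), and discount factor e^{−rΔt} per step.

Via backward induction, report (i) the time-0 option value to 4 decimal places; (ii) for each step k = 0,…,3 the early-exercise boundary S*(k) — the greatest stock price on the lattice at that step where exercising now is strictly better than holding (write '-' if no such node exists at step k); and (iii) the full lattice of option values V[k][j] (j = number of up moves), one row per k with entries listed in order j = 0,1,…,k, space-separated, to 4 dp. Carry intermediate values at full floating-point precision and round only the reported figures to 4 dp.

Δt=0.37225  u=1.31514  d=0.76037  q=0.47540  discount=0.97646
step 4 (expiry): payoffs max(K−S,0) = 81.1398 60.4482 24.6600 0.0000 0.0000
step 3: (k=3,j=0): S=37.2977, (K−S)⁺=72.2023, hold=69.6244 ⇒ V=72.2023 exercise | (k=3,j=1): S=64.5101, (K−S)⁺=44.9899, hold=42.4120 ⇒ V=44.9899 exercise | (k=3,j=2): S=111.5767, (K−S)⁺=0.0000, hold=12.6321 ⇒ V=12.6321 continue | (k=3,j=3): S=192.9831, (K−S)⁺=0.0000, hold=0.0000 ⇒ V=0.0000 continue  boundary S*=64.5101
step 2: (k=2,j=0): S=49.0518, (K−S)⁺=60.4482, hold=57.8703 ⇒ V=60.4482 exercise | (k=2,j=1): S=84.8400, (K−S)⁺=24.6600, hold=28.9100 ⇒ V=28.9100 continue | (k=2,j=2): S=146.7393, (K−S)⁺=0.0000, hold=6.4708 ⇒ V=6.4708 continue  boundary S*=49.0518
step 1: (k=1,j=0): S=64.5101, (K−S)⁺=44.9899, hold=44.3849 ⇒ V=44.9899 exercise | (k=1,j=1): S=111.5767, (K−S)⁺=0.0000, hold=17.8130 ⇒ V=17.8130 continue  boundary S*=64.5101
step 0: (k=0,j=0): S=84.8400, (K−S)⁺=24.6600, hold=31.3150 ⇒ V=31.3150 continue  boundary S*=-

price = 31.3150
boundary = - 64.5101 49.0518 64.5101
tree:
31.3150
44.9899 17.8130
60.4482 28.9100 6.4708
72.2023 44.9899 12.6321 0.0000
81.1398 60.4482 24.6600 0.0000 0.0000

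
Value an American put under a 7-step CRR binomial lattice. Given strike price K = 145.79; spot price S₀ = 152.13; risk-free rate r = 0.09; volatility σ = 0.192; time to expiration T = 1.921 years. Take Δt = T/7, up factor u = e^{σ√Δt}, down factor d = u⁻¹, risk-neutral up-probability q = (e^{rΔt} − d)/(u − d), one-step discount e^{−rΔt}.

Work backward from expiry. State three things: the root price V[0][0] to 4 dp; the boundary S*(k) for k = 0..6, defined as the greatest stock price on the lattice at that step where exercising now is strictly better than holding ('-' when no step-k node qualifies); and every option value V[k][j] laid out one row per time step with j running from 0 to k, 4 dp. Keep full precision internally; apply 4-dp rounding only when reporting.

price = 6.1625
boundary = - - 124.4089 112.5044 124.4089 112.5044 124.4089
tree:
6.1625
11.6432 2.7504
21.3811 5.6095 0.9510
33.2856 11.1367 2.1431 0.1925
44.0509 21.3811 4.7428 0.4921 0.0000
53.7861 33.2856 10.2438 1.2578 0.0000 0.0000
62.5898 44.0509 21.3811 3.2148 0.0000 0.0000 0.0000
70.5511 53.7861 33.2856 8.2170 0.0000 0.0000 0.0000 0.0000

Δt=0.27443  u=1.10581  d=0.90431  q=0.59897  discount=0.97560
step 7 (expiry): payoffs max(K−S,0) = 70.5511 53.7861 33.2856 8.2170 0.0000 0.0000 0.0000 0.0000
step 6: (k=6,j=0): S=83.2002, (K−S)⁺=62.5898, hold=59.0331 ⇒ V=62.5898 exercise | (k=6,j=1): S=101.7391, (K−S)⁺=44.0509, hold=40.4942 ⇒ V=44.0509 exercise | (k=6,j=2): S=124.4089, (K−S)⁺=21.3811, hold=17.8244 ⇒ V=21.3811 exercise | (k=6,j=3): S=152.1300, (K−S)⁺=0.0000, hold=3.2148 ⇒ V=3.2148 continue | (k=6,j=4): S=186.0280, (K−S)⁺=0.0000, hold=0.0000 ⇒ V=0.0000 continue | (k=6,j=5): S=227.4793, (K−S)⁺=0.0000, hold=0.0000 ⇒ V=0.0000 continue | (k=6,j=6): S=278.1669, (K−S)⁺=0.0000, hold=0.0000 ⇒ V=0.0000 continue  boundary S*=124.4089
step 5: (k=5,j=0): S=92.0039, (K−S)⁺=53.7861, hold=50.2294 ⇒ V=53.7861 exercise | (k=5,j=1): S=112.5044, (K−S)⁺=33.2856, hold=29.7289 ⇒ V=33.2856 exercise | (k=5,j=2): S=137.5730, (K−S)⁺=8.2170, hold=10.2438 ⇒ V=10.2438 continue | (k=5,j=3): S=168.2274, (K−S)⁺=0.0000, hold=1.2578 ⇒ V=1.2578 continue | (k=5,j=4): S=205.7123, (K−S)⁺=0.0000, hold=0.0000 ⇒ V=0.0000 continue | (k=5,j=5): S=251.5496, (K−S)⁺=0.0000, hold=0.0000 ⇒ V=0.0000 continue  boundary S*=112.5044
step 4: (k=4,j=0): S=101.7391, (K−S)⁺=44.0509, hold=40.4942 ⇒ V=44.0509 exercise | (k=4,j=1): S=124.4089, (K−S)⁺=21.3811, hold=19.0088 ⇒ V=21.3811 exercise | (k=4,j=2): S=152.1300, (K−S)⁺=0.0000, hold=4.7428 ⇒ V=4.7428 continue | (k=4,j=3): S=186.0280, (K−S)⁺=0.0000, hold=0.4921 ⇒ V=0.4921 continue | (k=4,j=4): S=227.4793, (K−S)⁺=0.0000, hold=0.0000 ⇒ V=0.0000 continue  boundary S*=124.4089
step 3: (k=3,j=0): S=112.5044, (K−S)⁺=33.2856, hold=29.7289 ⇒ V=33.2856 exercise | (k=3,j=1): S=137.5730, (K−S)⁺=8.2170, hold=11.1367 ⇒ V=11.1367 continue | (k=3,j=2): S=168.2274, (K−S)⁺=0.0000, hold=2.1431 ⇒ V=2.1431 continue | (k=3,j=3): S=205.7123, (K−S)⁺=0.0000, hold=0.1925 ⇒ V=0.1925 continue  boundary S*=112.5044
step 2: (k=2,j=0): S=124.4089, (K−S)⁺=21.3811, hold=19.5306 ⇒ V=21.3811 exercise | (k=2,j=1): S=152.1300, (K−S)⁺=0.0000, hold=5.6095 ⇒ V=5.6095 continue | (k=2,j=2): S=186.0280, (K−S)⁺=0.0000, hold=0.9510 ⇒ V=0.9510 continue  boundary S*=124.4089
step 1: (k=1,j=0): S=137.5730, (K−S)⁺=8.2170, hold=11.6432 ⇒ V=11.6432 continue | (k=1,j=1): S=168.2274, (K−S)⁺=0.0000, hold=2.7504 ⇒ V=2.7504 continue  boundary S*=-
step 0: (k=0,j=0): S=152.1300, (K−S)⁺=0.0000, hold=6.1625 ⇒ V=6.1625 continue  boundary S*=-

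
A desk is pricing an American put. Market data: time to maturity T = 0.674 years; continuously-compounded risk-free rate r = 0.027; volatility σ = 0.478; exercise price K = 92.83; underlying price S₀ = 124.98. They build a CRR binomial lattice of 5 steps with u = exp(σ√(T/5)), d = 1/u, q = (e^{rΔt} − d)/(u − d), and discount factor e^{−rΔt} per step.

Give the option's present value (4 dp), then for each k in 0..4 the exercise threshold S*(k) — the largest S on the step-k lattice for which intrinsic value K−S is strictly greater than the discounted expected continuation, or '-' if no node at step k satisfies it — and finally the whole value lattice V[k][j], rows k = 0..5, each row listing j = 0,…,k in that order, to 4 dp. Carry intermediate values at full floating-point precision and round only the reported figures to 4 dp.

price = 5.2853
boundary = - - - - 61.9397
tree:
5.2853
8.6177 1.5167
13.7181 2.8538 0.0000
21.1143 5.3694 0.0000 0.0000
30.8903 10.1025 0.0000 0.0000 0.0000
40.8602 19.0078 0.0000 0.0000 0.0000 0.0000

params: Δt=0.13480 u=1.19184 d=0.83904 q=0.46657 e^(-rΔt)=0.99637
t_5 payoffs: 40.8602 19.0078 0.0000 0.0000 0.0000 0.0000
t_4: node(4,0) S=61.9397 payoff=30.8903 vs cont=30.5531 → 30.8903 [stop]  node(4,1) S=87.9842 payoff=4.8458 vs cont=10.1025 → 10.1025 [wait]  node(4,2) S=124.9800 payoff=0.0000 vs cont=0.0000 → 0.0000 [wait]  node(4,3) S=177.5319 payoff=0.0000 vs cont=0.0000 → 0.0000 [wait]  node(4,4) S=252.1809 payoff=0.0000 vs cont=0.0000 → 0.0000 [wait]  ⇒ S*(4)=61.9397
t_3: node(3,0) S=73.8222 payoff=19.0078 vs cont=21.1143 → 21.1143 [wait]  node(3,1) S=104.8631 payoff=0.0000 vs cont=5.3694 → 5.3694 [wait]  node(3,2) S=148.9562 payoff=0.0000 vs cont=0.0000 → 0.0000 [wait]  node(3,3) S=211.5896 payoff=0.0000 vs cont=0.0000 → 0.0000 [wait]  ⇒ S*(3)=-
t_2: node(2,0) S=87.9842 payoff=4.8458 vs cont=13.7181 → 13.7181 [wait]  node(2,1) S=124.9800 payoff=0.0000 vs cont=2.8538 → 2.8538 [wait]  node(2,2) S=177.5319 payoff=0.0000 vs cont=0.0000 → 0.0000 [wait]  ⇒ S*(2)=-
t_1: node(1,0) S=104.8631 payoff=0.0000 vs cont=8.6177 → 8.6177 [wait]  node(1,1) S=148.9562 payoff=0.0000 vs cont=1.5167 → 1.5167 [wait]  ⇒ S*(1)=-
t_0: node(0,0) S=124.9800 payoff=0.0000 vs cont=5.2853 → 5.2853 [wait]  ⇒ S*(0)=-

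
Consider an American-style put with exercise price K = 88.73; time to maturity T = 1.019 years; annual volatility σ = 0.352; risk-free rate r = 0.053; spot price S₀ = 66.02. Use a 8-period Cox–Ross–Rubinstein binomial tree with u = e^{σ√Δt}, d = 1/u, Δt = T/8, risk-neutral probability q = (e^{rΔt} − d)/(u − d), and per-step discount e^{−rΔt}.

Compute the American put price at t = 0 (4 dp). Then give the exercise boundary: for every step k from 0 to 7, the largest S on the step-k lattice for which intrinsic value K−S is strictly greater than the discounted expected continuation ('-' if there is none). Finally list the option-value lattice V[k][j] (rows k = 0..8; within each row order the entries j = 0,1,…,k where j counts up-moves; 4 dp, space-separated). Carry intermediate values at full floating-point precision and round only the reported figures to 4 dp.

Δt=0.12737, u=1.13386, d=0.88194, q=0.49552, disc=e^(-rΔt)=0.99327
k=8 terminal: V=max(K-S,0) → 64.5642 57.6616 48.7872 37.3781 22.7100 3.8522 0.0000 0.0000 0.0000
k=7: j=0 S=27.4006 intr=61.3294 cont=60.7324 V=61.3294[EX]; j=1 S=35.2273 intr=53.5027 cont=52.9058 V=53.5027[EX]; j=2 S=45.2895 intr=43.4405 cont=42.8435 V=43.4405[EX]; j=3 S=58.2259 intr=30.5041 cont=29.9071 V=30.5041[EX]; j=4 S=74.8574 intr=13.8726 cont=13.2756 V=13.8726[EX]; j=5 S=96.2395 intr=0.0000 cont=1.9303 V=1.9303[hold]; j=6 S=123.7292 intr=0.0000 cont=0.0000 V=0.0000[hold]; j=7 S=159.0709 intr=0.0000 cont=0.0000 V=0.0000[hold]  S*(7)=74.8574
k=6: j=0 S=31.0684 intr=57.6616 cont=57.0646 V=57.6616[EX]; j=1 S=39.9428 intr=48.7872 cont=48.1902 V=48.7872[EX]; j=2 S=51.3519 intr=37.3781 cont=36.7811 V=37.3781[EX]; j=3 S=66.0200 intr=22.7100 cont=22.1130 V=22.7100[EX]; j=4 S=84.8778 intr=3.8522 cont=7.9014 V=7.9014[hold]; j=5 S=109.1221 intr=0.0000 cont=0.9672 V=0.9672[hold]; j=6 S=140.2916 intr=0.0000 cont=0.0000 V=0.0000[hold]  S*(6)=66.0200
k=5: j=0 S=35.2273 intr=53.5027 cont=52.9058 V=53.5027[EX]; j=1 S=45.2895 intr=43.4405 cont=42.8435 V=43.4405[EX]; j=2 S=58.2259 intr=30.5041 cont=29.9071 V=30.5041[EX]; j=3 S=74.8574 intr=13.8726 cont=15.2686 V=15.2686[hold]; j=4 S=96.2395 intr=0.0000 cont=4.4353 V=4.4353[hold]; j=5 S=123.7292 intr=0.0000 cont=0.4847 V=0.4847[hold]  S*(5)=58.2259
k=4: j=0 S=39.9428 intr=48.7872 cont=48.1902 V=48.7872[EX]; j=1 S=51.3519 intr=37.3781 cont=36.7811 V=37.3781[EX]; j=2 S=66.0200 intr=22.7100 cont=22.8001 V=22.8001[hold]; j=3 S=84.8778 intr=3.8522 cont=9.8338 V=9.8338[hold]; j=4 S=109.1221 intr=0.0000 cont=2.4610 V=2.4610[hold]  S*(4)=51.3519
k=3: j=0 S=45.2895 intr=43.4405 cont=42.8435 V=43.4405[EX]; j=1 S=58.2259 intr=30.5041 cont=29.9515 V=30.5041[EX]; j=2 S=74.8574 intr=13.8726 cont=16.2648 V=16.2648[hold]; j=3 S=96.2395 intr=0.0000 cont=6.1388 V=6.1388[hold]  S*(3)=58.2259
k=2: j=0 S=51.3519 intr=37.3781 cont=36.7811 V=37.3781[EX]; j=1 S=66.0200 intr=22.7100 cont=23.2905 V=23.2905[hold]; j=2 S=84.8778 intr=3.8522 cont=11.1715 V=11.1715[hold]  S*(2)=51.3519
k=1: j=0 S=58.2259 intr=30.5041 cont=30.1928 V=30.5041[EX]; j=1 S=74.8574 intr=13.8726 cont=17.1689 V=17.1689[hold]  S*(1)=58.2259
k=0: j=0 S=66.0200 intr=22.7100 cont=23.7354 V=23.7354[hold]  S*(0)=-

price = 23.7354
boundary = - 58.2259 51.3519 58.2259 51.3519 58.2259 66.0200 74.8574
tree:
23.7354
30.5041 17.1689
37.3781 23.2905 11.1715
43.4405 30.5041 16.2648 6.1388
48.7872 37.3781 22.8001 9.8338 2.4610
53.5027 43.4405 30.5041 15.2686 4.4353 0.4847
57.6616 48.7872 37.3781 22.7100 7.9014 0.9672 0.0000
61.3294 53.5027 43.4405 30.5041 13.8726 1.9303 0.0000 0.0000
64.5642 57.6616 48.7872 37.3781 22.7100 3.8522 0.0000 0.0000 0.0000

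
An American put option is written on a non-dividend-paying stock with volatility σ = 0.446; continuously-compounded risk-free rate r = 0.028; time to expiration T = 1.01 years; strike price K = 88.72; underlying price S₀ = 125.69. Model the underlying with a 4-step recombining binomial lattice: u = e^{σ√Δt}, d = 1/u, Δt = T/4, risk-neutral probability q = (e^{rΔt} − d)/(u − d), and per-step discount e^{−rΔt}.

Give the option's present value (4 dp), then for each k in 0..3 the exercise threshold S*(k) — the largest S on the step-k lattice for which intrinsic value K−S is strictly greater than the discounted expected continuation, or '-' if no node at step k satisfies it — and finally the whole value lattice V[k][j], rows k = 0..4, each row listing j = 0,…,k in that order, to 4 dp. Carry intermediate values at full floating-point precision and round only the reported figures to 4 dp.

price = 5.5694
boundary = - - - 64.1665
tree:
5.5694
9.2773 1.3009
15.2334 2.4257 0.0000
24.5535 4.5231 0.0000 0.0000
37.4365 8.4341 0.0000 0.0000 0.0000

Δt=0.25250  u=1.25121  d=0.79923  q=0.45990  discount=0.99295
step 4 (expiry): payoffs max(K−S,0) = 37.4365 8.4341 0.0000 0.0000 0.0000
step 3: (k=3,j=0): S=64.1665, (K−S)⁺=24.5535, hold=23.9284 ⇒ V=24.5535 exercise | (k=3,j=1): S=100.4546, (K−S)⁺=0.0000, hold=4.5231 ⇒ V=4.5231 continue | (k=3,j=2): S=157.2648, (K−S)⁺=0.0000, hold=0.0000 ⇒ V=0.0000 continue | (k=3,j=3): S=246.2027, (K−S)⁺=0.0000, hold=0.0000 ⇒ V=0.0000 continue  boundary S*=64.1665
step 2: (k=2,j=0): S=80.2859, (K−S)⁺=8.4341, hold=15.2334 ⇒ V=15.2334 continue | (k=2,j=1): S=125.6900, (K−S)⁺=0.0000, hold=2.4257 ⇒ V=2.4257 continue | (k=2,j=2): S=196.7715, (K−S)⁺=0.0000, hold=0.0000 ⇒ V=0.0000 continue  boundary S*=-
step 1: (k=1,j=0): S=100.4546, (K−S)⁺=0.0000, hold=9.2773 ⇒ V=9.2773 continue | (k=1,j=1): S=157.2648, (K−S)⁺=0.0000, hold=1.3009 ⇒ V=1.3009 continue  boundary S*=-
step 0: (k=0,j=0): S=125.6900, (K−S)⁺=0.0000, hold=5.5694 ⇒ V=5.5694 continue  boundary S*=-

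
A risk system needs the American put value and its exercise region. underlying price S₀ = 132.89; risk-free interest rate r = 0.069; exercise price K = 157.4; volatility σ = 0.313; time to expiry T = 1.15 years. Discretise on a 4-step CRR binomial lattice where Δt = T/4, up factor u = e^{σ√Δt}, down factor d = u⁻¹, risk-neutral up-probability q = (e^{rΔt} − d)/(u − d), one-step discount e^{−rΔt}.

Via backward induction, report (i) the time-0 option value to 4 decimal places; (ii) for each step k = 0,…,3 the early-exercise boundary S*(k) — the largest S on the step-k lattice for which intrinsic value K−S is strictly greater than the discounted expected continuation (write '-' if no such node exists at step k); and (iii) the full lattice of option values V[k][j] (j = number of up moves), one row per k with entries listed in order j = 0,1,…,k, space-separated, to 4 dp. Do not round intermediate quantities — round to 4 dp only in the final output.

Δt=0.28750  u=1.18273  d=0.84550  q=0.51755  discount=0.98036
step 4 (expiry): payoffs max(K−S,0) = 89.4881 62.4010 24.5100 0.0000 0.0000
step 3: (k=3,j=0): S=80.3216, (K−S)⁺=77.0784, hold=73.9867 ⇒ V=77.0784 exercise | (k=3,j=1): S=112.3584, (K−S)⁺=45.0416, hold=41.9499 ⇒ V=45.0416 exercise | (k=3,j=2): S=157.1733, (K−S)⁺=0.2267, hold=11.5925 ⇒ V=11.5925 continue | (k=3,j=3): S=219.8629, (K−S)⁺=0.0000, hold=0.0000 ⇒ V=0.0000 continue  boundary S*=112.3584
step 2: (k=2,j=0): S=94.9990, (K−S)⁺=62.4010, hold=59.3093 ⇒ V=62.4010 exercise | (k=2,j=1): S=132.8900, (K−S)⁺=24.5100, hold=27.1852 ⇒ V=27.1852 continue | (k=2,j=2): S=185.8940, (K−S)⁺=0.0000, hold=5.4829 ⇒ V=5.4829 continue  boundary S*=94.9990
step 1: (k=1,j=0): S=112.3584, (K−S)⁺=45.0416, hold=43.3073 ⇒ V=45.0416 exercise | (k=1,j=1): S=157.1733, (K−S)⁺=0.2267, hold=15.6398 ⇒ V=15.6398 continue  boundary S*=112.3584
step 0: (k=0,j=0): S=132.8900, (K−S)⁺=24.5100, hold=29.2388 ⇒ V=29.2388 continue  boundary S*=-

price = 29.2388
boundary = - 112.3584 94.9990 112.3584
tree:
29.2388
45.0416 15.6398
62.4010 27.1852 5.4829
77.0784 45.0416 11.5925 0.0000
89.4881 62.4010 24.5100 0.0000 0.0000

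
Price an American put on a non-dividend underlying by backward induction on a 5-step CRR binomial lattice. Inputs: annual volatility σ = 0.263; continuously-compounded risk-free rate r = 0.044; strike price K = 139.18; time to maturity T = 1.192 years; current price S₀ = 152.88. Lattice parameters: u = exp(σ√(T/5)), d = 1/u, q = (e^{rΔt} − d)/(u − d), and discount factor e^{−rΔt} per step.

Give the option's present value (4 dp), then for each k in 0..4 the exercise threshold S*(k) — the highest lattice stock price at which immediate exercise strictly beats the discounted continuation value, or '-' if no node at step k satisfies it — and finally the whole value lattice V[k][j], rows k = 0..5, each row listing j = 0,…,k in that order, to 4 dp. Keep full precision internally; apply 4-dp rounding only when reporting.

price = 8.4916
boundary = - - - 104.0024 118.2531
tree:
8.4916
14.1351 3.2212
22.7995 6.0662 0.5422
35.1776 11.3262 1.1156 0.0000
47.7109 20.9269 2.2956 0.0000 0.0000
58.7338 35.1776 4.7236 0.0000 0.0000 0.0000

Δt=0.23840  u=1.13702  d=0.87949  q=0.50889  discount=0.98957
step 5 (expiry): payoffs max(K−S,0) = 58.7338 35.1776 4.7236 0.0000 0.0000 0.0000
step 4: (k=4,j=0): S=91.4691, (K−S)⁺=47.7109, hold=46.2586 ⇒ V=47.7109 exercise | (k=4,j=1): S=118.2531, (K−S)⁺=20.9269, hold=19.4746 ⇒ V=20.9269 exercise | (k=4,j=2): S=152.8800, (K−S)⁺=0.0000, hold=2.2956 ⇒ V=2.2956 continue | (k=4,j=3): S=197.6463, (K−S)⁺=0.0000, hold=0.0000 ⇒ V=0.0000 continue | (k=4,j=4): S=255.5211, (K−S)⁺=0.0000, hold=0.0000 ⇒ V=0.0000 continue  boundary S*=118.2531
step 3: (k=3,j=0): S=104.0024, (K−S)⁺=35.1776, hold=33.7252 ⇒ V=35.1776 exercise | (k=3,j=1): S=134.4564, (K−S)⁺=4.7236, hold=11.3262 ⇒ V=11.3262 continue | (k=3,j=2): S=173.8280, (K−S)⁺=0.0000, hold=1.1156 ⇒ V=1.1156 continue | (k=3,j=3): S=224.7283, (K−S)⁺=0.0000, hold=0.0000 ⇒ V=0.0000 continue  boundary S*=104.0024
step 2: (k=2,j=0): S=118.2531, (K−S)⁺=20.9269, hold=22.7995 ⇒ V=22.7995 continue | (k=2,j=1): S=152.8800, (K−S)⁺=0.0000, hold=6.0662 ⇒ V=6.0662 continue | (k=2,j=2): S=197.6463, (K−S)⁺=0.0000, hold=0.5422 ⇒ V=0.5422 continue  boundary S*=-
step 1: (k=1,j=0): S=134.4564, (K−S)⁺=4.7236, hold=14.1351 ⇒ V=14.1351 continue | (k=1,j=1): S=173.8280, (K−S)⁺=0.0000, hold=3.2212 ⇒ V=3.2212 continue  boundary S*=-
step 0: (k=0,j=0): S=152.8800, (K−S)⁺=0.0000, hold=8.4916 ⇒ V=8.4916 continue  boundary S*=-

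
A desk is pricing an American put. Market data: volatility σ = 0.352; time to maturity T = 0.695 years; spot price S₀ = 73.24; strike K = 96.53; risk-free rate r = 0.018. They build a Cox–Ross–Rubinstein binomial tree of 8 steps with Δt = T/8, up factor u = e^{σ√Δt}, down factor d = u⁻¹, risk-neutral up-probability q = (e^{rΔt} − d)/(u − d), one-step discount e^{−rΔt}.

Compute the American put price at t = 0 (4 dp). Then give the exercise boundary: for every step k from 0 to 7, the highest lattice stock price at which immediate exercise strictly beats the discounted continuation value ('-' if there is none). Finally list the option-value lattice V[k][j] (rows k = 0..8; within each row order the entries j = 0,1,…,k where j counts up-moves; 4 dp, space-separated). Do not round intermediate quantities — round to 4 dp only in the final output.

params: Δt=0.08687 u=1.10932 d=0.90145 q=0.48161 e^(-rΔt)=0.99844
t_8 payoffs: 64.5939 57.2294 48.1668 37.0143 23.2900 6.4009 0.0000 0.0000 0.0000
t_7: node(7,0) S=35.4275 payoff=61.1025 vs cont=60.9517 → 61.1025 [stop]  node(7,1) S=43.5970 payoff=52.9330 vs cont=52.7821 → 52.9330 [stop]  node(7,2) S=53.6505 payoff=42.8795 vs cont=42.7287 → 42.8795 [stop]  node(7,3) S=66.0222 payoff=30.5078 vs cont=30.3570 → 30.5078 [stop]  node(7,4) S=81.2469 payoff=15.2831 vs cont=15.1323 → 15.2831 [stop]  node(7,5) S=99.9823 payoff=0.0000 vs cont=3.3130 → 3.3130 [wait]  node(7,6) S=123.0381 payoff=0.0000 vs cont=0.0000 → 0.0000 [wait]  node(7,7) S=151.4105 payoff=0.0000 vs cont=0.0000 → 0.0000 [wait]  ⇒ S*(7)=81.2469
t_6: node(6,0) S=39.3006 payoff=57.2294 vs cont=57.0786 → 57.2294 [stop]  node(6,1) S=48.3632 payoff=48.1668 vs cont=48.0159 → 48.1668 [stop]  node(6,2) S=59.5157 payoff=37.0143 vs cont=36.8634 → 37.0143 [stop]  node(6,3) S=73.2400 payoff=23.2900 vs cont=23.1392 → 23.2900 [stop]  node(6,4) S=90.1291 payoff=6.4009 vs cont=9.5033 → 9.5033 [wait]  node(6,5) S=110.9127 payoff=0.0000 vs cont=1.7147 → 1.7147 [wait]  node(6,6) S=136.4891 payoff=0.0000 vs cont=0.0000 → 0.0000 [wait]  ⇒ S*(6)=73.2400
t_5: node(5,0) S=43.5970 payoff=52.9330 vs cont=52.7821 → 52.9330 [stop]  node(5,1) S=53.6505 payoff=42.8795 vs cont=42.7287 → 42.8795 [stop]  node(5,2) S=66.0222 payoff=30.5078 vs cont=30.3570 → 30.5078 [stop]  node(5,3) S=81.2469 payoff=15.2831 vs cont=16.6241 → 16.6241 [wait]  node(5,4) S=99.9823 payoff=0.0000 vs cont=5.7432 → 5.7432 [wait]  node(5,5) S=123.0381 payoff=0.0000 vs cont=0.8875 → 0.8875 [wait]  ⇒ S*(5)=66.0222
t_4: node(4,0) S=48.3632 payoff=48.1668 vs cont=48.0159 → 48.1668 [stop]  node(4,1) S=59.5157 payoff=37.0143 vs cont=36.8634 → 37.0143 [stop]  node(4,2) S=73.2400 payoff=23.2900 vs cont=23.7840 → 23.7840 [wait]  node(4,3) S=90.1291 payoff=6.4009 vs cont=11.3659 → 11.3659 [wait]  node(4,4) S=110.9127 payoff=0.0000 vs cont=3.3993 → 3.3993 [wait]  ⇒ S*(4)=59.5157
t_3: node(3,0) S=53.6505 payoff=42.8795 vs cont=42.7287 → 42.8795 [stop]  node(3,1) S=66.0222 payoff=30.5078 vs cont=30.5945 → 30.5945 [wait]  node(3,2) S=81.2469 payoff=15.2831 vs cont=17.7754 → 17.7754 [wait]  node(3,3) S=99.9823 payoff=0.0000 vs cont=7.5173 → 7.5173 [wait]  ⇒ S*(3)=53.6505
t_2: node(2,0) S=59.5157 payoff=37.0143 vs cont=36.9051 → 37.0143 [stop]  node(2,1) S=73.2400 payoff=23.2900 vs cont=24.3825 → 24.3825 [wait]  node(2,2) S=90.1291 payoff=6.4009 vs cont=12.8149 → 12.8149 [wait]  ⇒ S*(2)=59.5157
t_1: node(1,0) S=66.0222 payoff=30.5078 vs cont=30.8823 → 30.8823 [wait]  node(1,1) S=81.2469 payoff=15.2831 vs cont=18.7820 → 18.7820 [wait]  ⇒ S*(1)=-
t_0: node(0,0) S=73.2400 payoff=23.2900 vs cont=25.0155 → 25.0155 [wait]  ⇒ S*(0)=-

price = 25.0155
boundary = - - 59.5157 53.6505 59.5157 66.0222 73.2400 81.2469
tree:
25.0155
30.8823 18.7820
37.0143 24.3825 12.8149
42.8795 30.5945 17.7754 7.5173
48.1668 37.0143 23.7840 11.3659 3.3993
52.9330 42.8795 30.5078 16.6241 5.7432 0.8875
57.2294 48.1668 37.0143 23.2900 9.5033 1.7147 0.0000
61.1025 52.9330 42.8795 30.5078 15.2831 3.3130 0.0000 0.0000
64.5939 57.2294 48.1668 37.0143 23.2900 6.4009 0.0000 0.0000 0.0000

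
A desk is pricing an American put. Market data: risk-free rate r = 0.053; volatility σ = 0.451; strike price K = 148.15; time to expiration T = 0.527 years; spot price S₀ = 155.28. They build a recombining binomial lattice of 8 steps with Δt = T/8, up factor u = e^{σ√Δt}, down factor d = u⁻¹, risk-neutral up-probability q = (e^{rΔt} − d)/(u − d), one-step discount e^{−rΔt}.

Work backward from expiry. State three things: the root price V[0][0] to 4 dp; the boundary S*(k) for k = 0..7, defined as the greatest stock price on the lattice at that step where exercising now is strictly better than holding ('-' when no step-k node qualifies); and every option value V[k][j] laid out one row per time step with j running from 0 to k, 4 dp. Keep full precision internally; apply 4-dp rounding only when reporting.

price = 14.7567
boundary = - - - - 97.7304 109.7239 97.7304 109.7239
tree:
14.7567
21.1084 8.1496
29.2811 12.6225 3.4808
39.2024 19.0060 5.9666 0.8786
50.4196 27.6289 10.0291 1.7159 0.0000
61.1021 38.4261 16.4160 3.3510 0.0000 0.0000
70.6169 50.4196 25.8678 6.5444 0.0000 0.0000 0.0000
79.0917 61.1021 38.4261 12.7810 0.0000 0.0000 0.0000 0.0000
86.6402 70.6169 50.4196 24.9608 0.0000 0.0000 0.0000 0.0000 0.0000

params: Δt=0.06588 u=1.12272 d=0.89069 q=0.48617 e^(-rΔt)=0.99651
t_8 payoffs: 86.6402 70.6169 50.4196 24.9608 0.0000 0.0000 0.0000 0.0000 0.0000
t_7: node(7,0) S=69.0583 payoff=79.0917 vs cont=78.5754 → 79.0917 [stop]  node(7,1) S=87.0479 payoff=61.1021 vs cont=60.5857 → 61.1021 [stop]  node(7,2) S=109.7239 payoff=38.4261 vs cont=37.9097 → 38.4261 [stop]  node(7,3) S=138.3070 payoff=9.8430 vs cont=12.7810 → 12.7810 [wait]  node(7,4) S=174.3359 payoff=0.0000 vs cont=0.0000 → 0.0000 [wait]  node(7,5) S=219.7505 payoff=0.0000 vs cont=0.0000 → 0.0000 [wait]  node(7,6) S=276.9954 payoff=0.0000 vs cont=0.0000 → 0.0000 [wait]  node(7,7) S=349.1528 payoff=0.0000 vs cont=0.0000 → 0.0000 [wait]  ⇒ S*(7)=109.7239
t_6: node(6,0) S=77.5331 payoff=70.6169 vs cont=70.1006 → 70.6169 [stop]  node(6,1) S=97.7304 payoff=50.4196 vs cont=49.9032 → 50.4196 [stop]  node(6,2) S=123.1892 payoff=24.9608 vs cont=25.8678 → 25.8678 [wait]  node(6,3) S=155.2800 payoff=0.0000 vs cont=6.5444 → 6.5444 [wait]  node(6,4) S=195.7304 payoff=0.0000 vs cont=0.0000 → 0.0000 [wait]  node(6,5) S=246.7182 payoff=0.0000 vs cont=0.0000 → 0.0000 [wait]  node(6,6) S=310.9883 payoff=0.0000 vs cont=0.0000 → 0.0000 [wait]  ⇒ S*(6)=97.7304
t_5: node(5,0) S=87.0479 payoff=61.1021 vs cont=60.5857 → 61.1021 [stop]  node(5,1) S=109.7239 payoff=38.4261 vs cont=38.3492 → 38.4261 [stop]  node(5,2) S=138.3070 payoff=9.8430 vs cont=16.4160 → 16.4160 [wait]  node(5,3) S=174.3359 payoff=0.0000 vs cont=3.3510 → 3.3510 [wait]  node(5,4) S=219.7505 payoff=0.0000 vs cont=0.0000 → 0.0000 [wait]  node(5,5) S=276.9954 payoff=0.0000 vs cont=0.0000 → 0.0000 [wait]  ⇒ S*(5)=109.7239
t_4: node(4,0) S=97.7304 payoff=50.4196 vs cont=49.9032 → 50.4196 [stop]  node(4,1) S=123.1892 payoff=24.9608 vs cont=27.6289 → 27.6289 [wait]  node(4,2) S=155.2800 payoff=0.0000 vs cont=10.0291 → 10.0291 [wait]  node(4,3) S=195.7304 payoff=0.0000 vs cont=1.7159 → 1.7159 [wait]  node(4,4) S=246.7182 payoff=0.0000 vs cont=0.0000 → 0.0000 [wait]  ⇒ S*(4)=97.7304
t_3: node(3,0) S=109.7239 payoff=38.4261 vs cont=39.2024 → 39.2024 [wait]  node(3,1) S=138.3070 payoff=9.8430 vs cont=19.0060 → 19.0060 [wait]  node(3,2) S=174.3359 payoff=0.0000 vs cont=5.9666 → 5.9666 [wait]  node(3,3) S=219.7505 payoff=0.0000 vs cont=0.8786 → 0.8786 [wait]  ⇒ S*(3)=-
t_2: node(2,0) S=123.1892 payoff=24.9608 vs cont=29.2811 → 29.2811 [wait]  node(2,1) S=155.2800 payoff=0.0000 vs cont=12.6225 → 12.6225 [wait]  node(2,2) S=195.7304 payoff=0.0000 vs cont=3.4808 → 3.4808 [wait]  ⇒ S*(2)=-
t_1: node(1,0) S=138.3070 payoff=9.8430 vs cont=21.1084 → 21.1084 [wait]  node(1,1) S=174.3359 payoff=0.0000 vs cont=8.1496 → 8.1496 [wait]  ⇒ S*(1)=-
t_0: node(0,0) S=155.2800 payoff=0.0000 vs cont=14.7567 → 14.7567 [wait]  ⇒ S*(0)=-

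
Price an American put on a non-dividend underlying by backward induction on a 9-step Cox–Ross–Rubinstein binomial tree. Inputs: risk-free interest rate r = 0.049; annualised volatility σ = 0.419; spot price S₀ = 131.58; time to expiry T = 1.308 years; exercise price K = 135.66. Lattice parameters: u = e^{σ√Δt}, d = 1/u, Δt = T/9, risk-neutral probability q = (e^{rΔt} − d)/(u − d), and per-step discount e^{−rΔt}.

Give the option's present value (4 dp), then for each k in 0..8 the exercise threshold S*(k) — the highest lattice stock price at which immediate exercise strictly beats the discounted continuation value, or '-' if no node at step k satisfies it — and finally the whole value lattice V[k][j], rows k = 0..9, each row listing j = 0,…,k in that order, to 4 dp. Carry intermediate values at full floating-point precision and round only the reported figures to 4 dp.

price = 23.9606
boundary = - - - 81.4846 69.4551 81.4846 69.4551 81.4846 95.5976
tree:
23.9606
32.4017 15.2595
42.5674 21.9755 8.2803
54.1754 30.7442 12.8936 3.4537
66.2049 41.5959 19.5575 5.9352 0.8425
76.4585 54.1754 28.7161 10.0213 1.6394 0.0000
85.1984 66.2049 40.4740 16.5271 3.1900 0.0000 0.0000
92.6480 76.4585 54.1754 26.3741 6.2075 0.0000 0.0000 0.0000
98.9978 85.1984 66.2049 40.0624 12.0793 0.0000 0.0000 0.0000 0.0000
104.4102 92.6480 76.4585 54.1754 23.5051 0.0000 0.0000 0.0000 0.0000 0.0000

params: Δt=0.14533 u=1.17320 d=0.85237 q=0.48243 e^(-rΔt)=0.99290
t_9 payoffs: 104.4102 92.6480 76.4585 54.1754 23.5051 0.0000 0.0000 0.0000 0.0000 0.0000
t_8: node(8,0) S=36.6622 payoff=98.9978 vs cont=98.0352 → 98.9978 [stop]  node(8,1) S=50.4616 payoff=85.1984 vs cont=84.2358 → 85.1984 [stop]  node(8,2) S=69.4551 payoff=66.2049 vs cont=65.2423 → 66.2049 [stop]  node(8,3) S=95.5976 payoff=40.0624 vs cont=39.0998 → 40.0624 [stop]  node(8,4) S=131.5800 payoff=4.0800 vs cont=12.0793 → 12.0793 [wait]  node(8,5) S=181.1060 payoff=0.0000 vs cont=0.0000 → 0.0000 [wait]  node(8,6) S=249.2733 payoff=0.0000 vs cont=0.0000 → 0.0000 [wait]  node(8,7) S=343.0984 payoff=0.0000 vs cont=0.0000 → 0.0000 [wait]  node(8,8) S=472.2388 payoff=0.0000 vs cont=0.0000 → 0.0000 [wait]  ⇒ S*(8)=95.5976
t_7: node(7,0) S=43.0120 payoff=92.6480 vs cont=91.6854 → 92.6480 [stop]  node(7,1) S=59.2015 payoff=76.4585 vs cont=75.4959 → 76.4585 [stop]  node(7,2) S=81.4846 payoff=54.1754 vs cont=53.2128 → 54.1754 [stop]  node(7,3) S=112.1549 payoff=23.5051 vs cont=26.3741 → 26.3741 [wait]  node(7,4) S=154.3695 payoff=0.0000 vs cont=6.2075 → 6.2075 [wait]  node(7,5) S=212.4733 payoff=0.0000 vs cont=0.0000 → 0.0000 [wait]  node(7,6) S=292.4471 payoff=0.0000 vs cont=0.0000 → 0.0000 [wait]  node(7,7) S=402.5226 payoff=0.0000 vs cont=0.0000 → 0.0000 [wait]  ⇒ S*(7)=81.4846
t_6: node(6,0) S=50.4616 payoff=85.1984 vs cont=84.2358 → 85.1984 [stop]  node(6,1) S=69.4551 payoff=66.2049 vs cont=65.2423 → 66.2049 [stop]  node(6,2) S=95.5976 payoff=40.0624 vs cont=40.4740 → 40.4740 [wait]  node(6,3) S=131.5800 payoff=4.0800 vs cont=16.5271 → 16.5271 [wait]  node(6,4) S=181.1060 payoff=0.0000 vs cont=3.1900 → 3.1900 [wait]  node(6,5) S=249.2733 payoff=0.0000 vs cont=0.0000 → 0.0000 [wait]  node(6,6) S=343.0984 payoff=0.0000 vs cont=0.0000 → 0.0000 [wait]  ⇒ S*(6)=69.4551
t_5: node(5,0) S=59.2015 payoff=76.4585 vs cont=75.4959 → 76.4585 [stop]  node(5,1) S=81.4846 payoff=54.1754 vs cont=53.4099 → 54.1754 [stop]  node(5,2) S=112.1549 payoff=23.5051 vs cont=28.7161 → 28.7161 [wait]  node(5,3) S=154.3695 payoff=0.0000 vs cont=10.0213 → 10.0213 [wait]  node(5,4) S=212.4733 payoff=0.0000 vs cont=1.6394 → 1.6394 [wait]  node(5,5) S=292.4471 payoff=0.0000 vs cont=0.0000 → 0.0000 [wait]  ⇒ S*(5)=81.4846
t_4: node(4,0) S=69.4551 payoff=66.2049 vs cont=65.2423 → 66.2049 [stop]  node(4,1) S=95.5976 payoff=40.0624 vs cont=41.5959 → 41.5959 [wait]  node(4,2) S=131.5800 payoff=4.0800 vs cont=19.5575 → 19.5575 [wait]  node(4,3) S=181.1060 payoff=0.0000 vs cont=5.9352 → 5.9352 [wait]  node(4,4) S=249.2733 payoff=0.0000 vs cont=0.8425 → 0.8425 [wait]  ⇒ S*(4)=69.4551
t_3: node(3,0) S=81.4846 payoff=54.1754 vs cont=53.9473 → 54.1754 [stop]  node(3,1) S=112.1549 payoff=23.5051 vs cont=30.7442 → 30.7442 [wait]  node(3,2) S=154.3695 payoff=0.0000 vs cont=12.8936 → 12.8936 [wait]  node(3,3) S=212.4733 payoff=0.0000 vs cont=3.4537 → 3.4537 [wait]  ⇒ S*(3)=81.4846
t_2: node(2,0) S=95.5976 payoff=40.0624 vs cont=42.5674 → 42.5674 [wait]  node(2,1) S=131.5800 payoff=4.0800 vs cont=21.9755 → 21.9755 [wait]  node(2,2) S=181.1060 payoff=0.0000 vs cont=8.2803 → 8.2803 [wait]  ⇒ S*(2)=-
t_1: node(1,0) S=112.1549 payoff=23.5051 vs cont=32.4017 → 32.4017 [wait]  node(1,1) S=154.3695 payoff=0.0000 vs cont=15.2595 → 15.2595 [wait]  ⇒ S*(1)=-
t_0: node(0,0) S=131.5800 payoff=4.0800 vs cont=23.9606 → 23.9606 [wait]  ⇒ S*(0)=-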